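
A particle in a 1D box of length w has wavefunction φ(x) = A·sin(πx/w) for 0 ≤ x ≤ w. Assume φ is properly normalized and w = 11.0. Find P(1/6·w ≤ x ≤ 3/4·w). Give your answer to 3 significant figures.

P ≈ 0.880

P = ∫_{1/6·w}^{3/4·w} |φ(x)|² dx.
With A² fixed by ∫|φ|² = 1, i.e. A² = (w/2)^(−1), substitute and integrate.
In terms of u = x/w (A² and the length scale cancel between numerator and denominator), P = [∫_{1/6}^{3/4} sin(π·u)^2 du] / [∫_{0}^{1} sin(π·u)^2 du].
With ∫ sin(π·u)^2 du = u/2 - sin(2·π·u)/(4·π) + C, the region integral is √(3)/(8·π) + 1/(4·π) + 7/24 and the full one is 1/2.
Evaluating gives P = (3·√(3) + 6 + 7·π)/(12·π).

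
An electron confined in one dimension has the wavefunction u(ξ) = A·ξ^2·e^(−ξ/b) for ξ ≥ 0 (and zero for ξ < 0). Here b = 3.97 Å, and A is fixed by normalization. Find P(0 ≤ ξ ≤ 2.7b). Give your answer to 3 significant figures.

P = ∫_{0}^{2.7b} |u(ξ)|² dξ.
With A² fixed by ∫|u|² = 1, i.e. A² = (3·b^5/4)^(−1), substitute and integrate.
Substituting t = ξ/b, A² and the length scale cancel in the ratio: P = ∫_{0}^{2.7} t^4·e^(-2·t) dt / ∫_{0}^{∞} t^4·e^(-2·t) dt.
Using ∫ t^4·e^(-2·t) dt = -(t^4/2 + t^3 + 3·t^2/2 + 3·t/2 + 3/4)·e^(-2·t), the numerator is ≈ 0.47002 and the denominator is 3/4.
This works out to P = 0.6267.

P ≈ 0.627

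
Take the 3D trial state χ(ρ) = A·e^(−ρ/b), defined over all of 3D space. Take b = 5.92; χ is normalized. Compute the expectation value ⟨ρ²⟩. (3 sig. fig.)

By definition ⟨ρ²⟩ = ∫ ρ^2 |χ(ρ)|² 4πρ² dρ.
Using ∫₀^∞ ρⁿ e^(−αρ) dρ = n!/αⁿ⁺¹, the ratio of the moment integral to the normalization integral gives ⟨ρ²⟩ = 3·b^2.
With b = 5.92, ⟨ρ^2⟩ = 105.1.

⟨ρ^2⟩ ≈ 105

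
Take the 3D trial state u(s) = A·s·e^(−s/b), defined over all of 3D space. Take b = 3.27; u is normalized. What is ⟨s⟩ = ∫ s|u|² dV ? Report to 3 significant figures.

⟨s⟩ ≈ 8.18

By definition ⟨s⟩ = ∫ s |u(s)|² 4πs² ds.
Using ∫₀^∞ sⁿ e^(−αs) ds = n!/αⁿ⁺¹, the ratio of the moment integral to the normalization integral gives ⟨s⟩ = 5·b/2.
Putting b = 3.27 gives 8.175.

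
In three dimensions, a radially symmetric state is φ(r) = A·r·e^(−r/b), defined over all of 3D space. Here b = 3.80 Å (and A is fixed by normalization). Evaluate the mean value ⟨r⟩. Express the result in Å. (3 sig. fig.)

The expectation value is the |φ|²-weighted average of r: ∫ r|φ|² 4πr² dr.
Using ∫₀^∞ rⁿ e^(−αr) dr = n!/αⁿ⁺¹, the ratio of the moment integral to the normalization integral gives ⟨r⟩ = 5·b/2.
With b = 3.80, ⟨r⟩ = 9.500.

⟨r⟩ ≈ 9.50 Å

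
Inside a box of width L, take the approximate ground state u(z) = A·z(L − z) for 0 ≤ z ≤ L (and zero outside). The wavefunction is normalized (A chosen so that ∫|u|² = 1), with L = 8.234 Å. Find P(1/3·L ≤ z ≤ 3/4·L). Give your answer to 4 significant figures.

P ≈ 0.6866

|u|² is the probability density, so P = ∫_{1/3·L}^{3/4·L} |u|² dz.
The normalization integral ∫|u|²dz over the whole domain equals L^5/30·A², and A² cancels in the ratio.
Substituting t = z/L, A² and the length scale cancel in the ratio: P = ∫_{1/3}^{3/4} t^2·(1 - t)^2 dt / ∫_{0}^{1} t^2·(1 - t)^2 dt.
Using ∫ t^2·(1 - t)^2 dt = t^3·(6·t^2 - 15·t + 10)/30, the numerator is ≈ 0.0228869 and the denominator is 1/30.
This works out to P = 0.68661.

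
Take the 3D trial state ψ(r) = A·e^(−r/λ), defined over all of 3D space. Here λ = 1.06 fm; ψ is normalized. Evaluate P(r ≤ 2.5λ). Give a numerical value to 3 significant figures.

P ≈ 0.875

P = ∫ |ψ|² 4πr² dr over r ≤ 2.5λ.
The full normalization integral is A²·[π·λ^3] = 1, fixing A².
Substituting u = r/λ, A², 4π and the length scale all cancel in the ratio: P = ∫_{0}^{2.5} u^2·e^(-2·u) du / ∫_{0}^{∞} u^2·e^(-2·u) du.
Using ∫ u^2·e^(-2·u) du = -(2·u^2 + 2·u + 1)·e^(-2·u)/4, the numerator is 1/4 - 37·e^(-5)/8 and the denominator is 1/4.
Taking the ratio yields P = 0.8753.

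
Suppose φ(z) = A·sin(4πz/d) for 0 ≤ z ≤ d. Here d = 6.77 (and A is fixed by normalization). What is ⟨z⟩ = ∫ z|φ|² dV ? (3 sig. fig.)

⟨z⟩ ≈ 3.39

By definition ⟨z⟩ = ∫ z |φ(z)|² dz.
Using sin²θ = (1 − cos 2θ)/2, since the A² factors cancel between numerator and denominator, ⟨z⟩ = d/2.
With d = 6.77, ⟨z⟩ = 3.385.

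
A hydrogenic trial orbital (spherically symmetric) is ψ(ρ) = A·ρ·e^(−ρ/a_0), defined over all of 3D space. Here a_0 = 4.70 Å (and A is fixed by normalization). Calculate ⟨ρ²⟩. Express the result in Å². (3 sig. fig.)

⟨ρ^2⟩ ≈ 166 Å^2

⟨ρ²⟩ = ∫ ρ^2 |ψ|² 4πρ² dρ over the full domain.
Since the A² factors cancel between numerator and denominator, ⟨ρ²⟩ = 15·a_0^2/2.
With a_0 = 4.70, ⟨ρ^2⟩ = 165.7.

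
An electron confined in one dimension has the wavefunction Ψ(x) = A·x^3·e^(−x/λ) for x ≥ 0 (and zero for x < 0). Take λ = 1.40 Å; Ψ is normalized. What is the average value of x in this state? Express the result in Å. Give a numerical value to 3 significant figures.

⟨x⟩ ≈ 4.90 Å

The expectation value is the |Ψ|²-weighted average of x: ∫ x|Ψ|² dx.
Using ∫₀^∞ xⁿ e^(−αx) dx = n!/αⁿ⁺¹, the ratio of the moment integral to the normalization integral gives ⟨x⟩ = 7·λ/2.
With λ = 1.40, ⟨x⟩ = 4.900.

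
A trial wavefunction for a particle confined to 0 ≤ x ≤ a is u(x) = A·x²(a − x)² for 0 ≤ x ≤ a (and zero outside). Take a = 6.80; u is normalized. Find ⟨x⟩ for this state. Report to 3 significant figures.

By definition ⟨x⟩ = ∫ x |u(x)|² dx.
Expanding the polynomial and integrating term by term, evaluating both integrals, ⟨x⟩ = a/2.
Putting a = 6.80 gives 3.400.

⟨x⟩ ≈ 3.40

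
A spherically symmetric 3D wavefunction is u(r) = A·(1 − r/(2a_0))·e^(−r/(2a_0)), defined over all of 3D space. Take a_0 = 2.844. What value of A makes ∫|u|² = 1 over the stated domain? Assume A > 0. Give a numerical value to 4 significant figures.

Normalization requires ∫|u|² 4πr² dr = 1, integrated from 0 to ∞.
The angular integral contributes 4π, leaving ∫₀^∞ r²|u|² dr.
With u = A·(1 − r/(2a_0))·e^(−r/(2a_0)), the integral evaluates to A²·[8·π·a_0^3].
Hence A² = 1/[8·π·a_0^3].
With a_0 = 2.844: A² = 0.0017297 and A = 0.041590.

A ≈ 0.04159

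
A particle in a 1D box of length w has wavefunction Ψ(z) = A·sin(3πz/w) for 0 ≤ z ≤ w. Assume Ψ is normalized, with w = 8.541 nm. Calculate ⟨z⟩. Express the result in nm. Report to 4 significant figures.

⟨z⟩ = ∫ z |Ψ|² dz over the full domain.
With ∫₀^w sin²(nπz/w) dz = w/2, since the A² factors cancel between numerator and denominator, ⟨z⟩ = w/2.
Putting w = 8.541 gives 4.2705.

⟨z⟩ ≈ 4.271 nm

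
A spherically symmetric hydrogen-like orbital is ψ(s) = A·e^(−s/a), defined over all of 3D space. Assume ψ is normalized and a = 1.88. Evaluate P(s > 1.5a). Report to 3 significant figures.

With dV = 4πs²ds, the probability is ∫|ψ|² dV over s > 1.5a.
A² is fixed by ∫₀^∞ 4πs²|ψ|² ds = 1, i.e. A² = (π·a^3)^(−1).
Substituting u = s/a, A², 4π and the length scale all cancel in the ratio: P = ∫_{1.5}^{∞} u^2·e^(-2·u) du / ∫_{0}^{∞} u^2·e^(-2·u) du.
An antiderivative of u^2·e^(-2·u) is -(2·u^2 + 2·u + 1)·e^(-2·u)/4; evaluating from 1.5 to ∞ gives 17·e^(-3)/8, while the full integral is 1/4.
Taking the ratio yields P = 0.4232.

P ≈ 0.423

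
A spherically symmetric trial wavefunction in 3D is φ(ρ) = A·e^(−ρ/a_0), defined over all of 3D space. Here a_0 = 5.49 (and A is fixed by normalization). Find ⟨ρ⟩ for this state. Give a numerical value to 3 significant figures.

⟨ρ⟩ ≈ 8.24

The expectation value is the |φ|²-weighted average of ρ: ∫ ρ|φ|² 4πρ² dρ.
Using ∫₀^∞ ρⁿ e^(−αρ) dρ = n!/αⁿ⁺¹, since the A² factors cancel between numerator and denominator, ⟨ρ⟩ = 3·a_0/2.
With a_0 = 5.49, ⟨ρ⟩ = 8.235.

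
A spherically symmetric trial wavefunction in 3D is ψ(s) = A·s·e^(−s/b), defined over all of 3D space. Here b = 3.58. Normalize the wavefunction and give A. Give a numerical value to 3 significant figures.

We need A² ∫|f|² 4πs² ds = 1, taking the integral from 0 to ∞.
Recall ∫₀^∞ s^m e^(−s/β) ds = m!·β^(m+1), ∫|ψ|² 4πs² ds = A²·(3·π·b^5).
Substituting b = 3.58 gives A² = 0.0001804, so A = 0.01343.

A ≈ 0.0134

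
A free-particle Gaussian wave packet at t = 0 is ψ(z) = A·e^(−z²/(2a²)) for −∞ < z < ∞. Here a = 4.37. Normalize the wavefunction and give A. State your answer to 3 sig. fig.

Require ∫ |ψ|² dz = 1 over the whole domain.
The integral (without the A² prefactor) comes out to √(π)·a.
So A² = (√(π)·a)^(−1).
With a = 4.37: A² = 0.1291 and A = 0.3593.

A ≈ 0.359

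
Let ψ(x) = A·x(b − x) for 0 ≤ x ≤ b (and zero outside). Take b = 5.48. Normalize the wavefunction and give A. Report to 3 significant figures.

A ≈ 0.0779

The normalization condition is ∫|ψ|² dx = 1 from 0 to b.
Expanding the polynomial and integrating term by term, ∫|ψ|² dx = A²·(b^5/30).
So A² = (b^5/30)^(−1).
Substituting b = 5.48 gives A² = 0.006070, so A = 0.07791.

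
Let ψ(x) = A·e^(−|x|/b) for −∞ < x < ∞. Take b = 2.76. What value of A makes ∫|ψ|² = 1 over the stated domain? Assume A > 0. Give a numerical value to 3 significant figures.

Require ∫ |ψ|² dx = 1 over the whole domain.
The integral (without the A² prefactor) comes out to b.
Substituting b = 2.76 gives A² = 0.3623, so A = 0.6019.

A ≈ 0.602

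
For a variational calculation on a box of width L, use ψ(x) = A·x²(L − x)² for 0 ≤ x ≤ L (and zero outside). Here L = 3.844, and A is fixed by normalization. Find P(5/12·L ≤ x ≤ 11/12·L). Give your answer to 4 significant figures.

The probability is P = ∫ |ψ|² dx over [5/12·L, 11/12·L].
With A² fixed by ∫|ψ|² = 1, i.e. A² = (L^9/630)^(−1), substitute and integrate.
Let u = x/L; then A² and the length scale cancel, so P = ∫_{5/12}^{11/12} u^4·(1 - u)^4 du ÷ ∫_{0}^{1} u^4·(1 - u)^4 du.
An antiderivative of u^4·(1 - u)^4 is u^5·(70·u^4 - 315·u^3 + 540·u^2 - 420·u + 126)/630; evaluating from 5/12 to 11/12 gives ≈ 0.00110681, while the full integral is 1/630.
The result is P = 0.69729.

P ≈ 0.6973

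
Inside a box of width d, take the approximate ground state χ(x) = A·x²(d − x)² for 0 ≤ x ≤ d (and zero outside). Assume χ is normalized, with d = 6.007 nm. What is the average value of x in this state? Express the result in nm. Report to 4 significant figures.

⟨x⟩ = ∫ x |χ|² dx over the full domain.
Expanding the polynomial and integrating term by term, since the A² factors cancel between numerator and denominator, ⟨x⟩ = d/2.
With d = 6.007, ⟨x⟩ = 3.0035.

⟨x⟩ ≈ 3.004 nm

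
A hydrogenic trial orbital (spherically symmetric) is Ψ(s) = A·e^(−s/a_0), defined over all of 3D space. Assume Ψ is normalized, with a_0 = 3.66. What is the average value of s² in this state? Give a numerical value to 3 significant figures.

The expectation value is the |Ψ|²-weighted average of s^2: ∫ s^2|Ψ|² 4πs² ds.
Evaluating both integrals, ⟨s²⟩ = 3·a_0^2.
With a_0 = 3.66, ⟨s^2⟩ = 40.19.

⟨s^2⟩ ≈ 40.2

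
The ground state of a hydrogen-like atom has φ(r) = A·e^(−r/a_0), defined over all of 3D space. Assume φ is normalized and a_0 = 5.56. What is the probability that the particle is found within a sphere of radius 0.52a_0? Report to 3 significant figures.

With dV = 4πr²dr, the probability is ∫|φ|² dV over r ≤ 0.52a_0.
Normalization gives A² = 1/(π·a_0^3).
Let u = r/a_0; then A², 4π and the length scale all cancel, so P = ∫_{0}^{0.52} u^2·e^(-2·u) du ÷ ∫_{0}^{∞} u^2·e^(-2·u) du.
With ∫ u^2·e^(-2·u) du = -(2·u^2 + 2·u + 1)·e^(-2·u)/4 + C, the region integral is 1/4 - 1613·e^(-26/25)/2500 and the full one is 1/4.
This evaluates to P = 0.08780.

P ≈ 0.0878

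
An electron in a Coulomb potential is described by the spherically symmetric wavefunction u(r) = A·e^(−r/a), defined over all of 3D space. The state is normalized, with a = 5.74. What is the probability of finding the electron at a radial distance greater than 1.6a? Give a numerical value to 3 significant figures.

P = ∫ |u|² 4πr² dr over r > 1.6a.
Normalization gives A² = 1/(π·a^3).
Substituting t = r/a, A², 4π and the length scale all cancel in the ratio: P = ∫_{1.6}^{∞} t^2·e^(-2·t) dt / ∫_{0}^{∞} t^2·e^(-2·t) dt.
An antiderivative of t^2·e^(-2·t) is -(2·t^2 + 2·t + 1)·e^(-2·t)/4; evaluating from 1.6 to ∞ gives 233·e^(-16/5)/100, while the full integral is 1/4.
This evaluates to P = 0.3799.

P ≈ 0.380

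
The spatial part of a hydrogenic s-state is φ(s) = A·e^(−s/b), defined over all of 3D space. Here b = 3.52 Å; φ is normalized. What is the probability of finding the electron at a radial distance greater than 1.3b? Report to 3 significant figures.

Integrate the radial probability density 4πs²|φ|² over s > 1.3b.
The full normalization integral is A²·[π·b^3] = 1, fixing A².
Substituting u = s/b, A², 4π and the length scale all cancel in the ratio: P = ∫_{1.3}^{∞} u^2·e^(-2·u) du / ∫_{0}^{∞} u^2·e^(-2·u) du.
An antiderivative of u^2·e^(-2·u) is -(2·u^2 + 2·u + 1)·e^(-2·u)/4; evaluating from 1.3 to ∞ gives 349·e^(-13/5)/200, while the full integral is 1/4.
Taking the ratio yields P = 0.5184.

P ≈ 0.518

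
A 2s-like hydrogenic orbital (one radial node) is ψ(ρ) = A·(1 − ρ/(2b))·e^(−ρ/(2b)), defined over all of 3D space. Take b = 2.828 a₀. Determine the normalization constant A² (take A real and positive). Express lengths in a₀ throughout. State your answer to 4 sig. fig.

A^2 ≈ 0.001759 a₀^(-3)

Normalization requires ∫|ψ|² 4πρ² dρ = 1, integrated from 0 to ∞.
Recall ∫₀^∞ ρ^m e^(−ρ/β) dρ = m!·β^(m+1), carrying out the integral gives A² · 8·π·b^3.
So A² = (8·π·b^3)^(−1).
Plugging in b = 2.828 yields A = 0.041943.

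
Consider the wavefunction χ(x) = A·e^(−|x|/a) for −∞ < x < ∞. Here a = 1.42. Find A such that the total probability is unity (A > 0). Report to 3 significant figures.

We need A² ∫|f|² dx = 1, taking the integral from −∞ to ∞.
Recall ∫₀^∞ x^m e^(−x/β) dx = m!·β^(m+1), ∫|χ|² dx = A²·(a).
So A² = (a)^(−1).
With a = 1.42: A² = 0.7042 and A = 0.8392.

A ≈ 0.839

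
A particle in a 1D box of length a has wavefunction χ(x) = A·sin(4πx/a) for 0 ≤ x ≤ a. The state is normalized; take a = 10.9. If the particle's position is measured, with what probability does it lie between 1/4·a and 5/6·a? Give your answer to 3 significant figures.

P ≈ 0.549

|χ|² is the probability density, so P = ∫_{1/4·a}^{5/6·a} |χ|² dx.
With A² fixed by ∫|χ|² = 1, i.e. A² = (a/2)^(−1), substitute and integrate.
In terms of u = x/a (A² and the length scale cancel between numerator and denominator), P = [∫_{1/4}^{5/6} sin(4·π·u)^2 du] / [∫_{0}^{1} sin(4·π·u)^2 du].
With ∫ sin(4·π·u)^2 du = u/2 - sin(4·π·u)·cos(4·π·u)/(8·π) + C, the region integral is -√(3)/(32·π) + 7/24 and the full one is 1/2.
This works out to P = -√(3)/(16·π) + 7/12.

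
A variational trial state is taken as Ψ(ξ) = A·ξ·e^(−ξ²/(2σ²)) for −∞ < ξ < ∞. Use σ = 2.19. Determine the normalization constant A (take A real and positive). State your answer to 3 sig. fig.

A ≈ 0.328

Require ∫ |Ψ|² dξ = 1 over the whole domain.
Differentiating ∫e^(−αξ²) dξ = √(π/α) under α to get the higher moments, carrying out the integral gives A² · √(π)·σ^3/2.
Setting this equal to 1 gives A² = 1/(√(π)·σ^3/2).
Substituting σ = 2.19 gives A² = 0.1074, so A = 0.3278.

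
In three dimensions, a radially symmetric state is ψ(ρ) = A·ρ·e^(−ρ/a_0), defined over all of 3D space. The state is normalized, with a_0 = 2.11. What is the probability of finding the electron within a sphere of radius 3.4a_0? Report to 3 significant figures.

Integrate the radial probability density 4πρ²|ψ|² over ρ ≤ 3.4a_0.
Normalization gives A² = 1/(3·π·a_0^5).
In terms of u = ρ/a_0 (A², 4π and the length scale all cancel between numerator and denominator), P = [∫_{0}^{3.4} u^4·e^(-2·u) du] / [∫_{0}^{∞} u^4·e^(-2·u) du].
Using ∫ u^4·e^(-2·u) du = -(u^4/2 + u^3 + 3·u^2/2 + 3·u/2 + 3/4)·e^(-2·u), the numerator is ≈ 0.60598 and the denominator is 3/4.
Taking the ratio yields P = 0.8080.

P ≈ 0.808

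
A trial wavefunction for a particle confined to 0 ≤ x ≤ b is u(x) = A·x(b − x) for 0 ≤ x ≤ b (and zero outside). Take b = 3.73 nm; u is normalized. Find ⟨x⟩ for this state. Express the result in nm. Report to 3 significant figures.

The expectation value is the |u|²-weighted average of x: ∫ x|u|² dx.
The ratio of the moment integral to the normalization integral gives ⟨x⟩ = b/2.
With b = 3.73, ⟨x⟩ = 1.865.

⟨x⟩ ≈ 1.87 nm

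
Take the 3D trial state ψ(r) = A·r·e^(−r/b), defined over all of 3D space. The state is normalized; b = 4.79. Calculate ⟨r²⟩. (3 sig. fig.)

⟨r²⟩ = ∫ r^2 |ψ|² 4πr² dr over the full domain.
Using ∫₀^∞ rⁿ e^(−αr) dr = n!/αⁿ⁺¹, evaluating both integrals, ⟨r²⟩ = 15·b^2/2.
With b = 4.79, ⟨r^2⟩ = 172.1.

⟨r^2⟩ ≈ 172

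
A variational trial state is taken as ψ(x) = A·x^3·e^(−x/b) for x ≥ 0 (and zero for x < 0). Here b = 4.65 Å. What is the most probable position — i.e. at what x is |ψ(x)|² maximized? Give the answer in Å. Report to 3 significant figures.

x ≈ 14.0 Å

Set d/dx [|ψ(x)|²] = 0 and solve for x > 0.
Solving yields x = 3·b.
With b = 4.65, the most probable position is 13.95 Å.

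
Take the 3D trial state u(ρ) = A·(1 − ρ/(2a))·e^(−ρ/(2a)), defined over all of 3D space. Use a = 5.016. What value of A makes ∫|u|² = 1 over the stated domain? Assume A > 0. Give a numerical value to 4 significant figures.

A ≈ 0.01776

Normalization requires ∫|u|² 4πρ² dρ = 1, integrated from 0 to ∞.
In 3D with spherical symmetry the volume element is 4πρ² dρ.
Carrying out the integral gives A² · 8·π·a^3.
Hence A² = 1/[8·π·a^3].
Plugging in a = 5.016 yields A = 0.017756.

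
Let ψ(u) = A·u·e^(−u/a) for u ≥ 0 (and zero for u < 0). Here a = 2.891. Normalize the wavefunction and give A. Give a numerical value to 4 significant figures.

Require ∫ |ψ|² du = 1 over the whole domain.
Recall ∫₀^∞ u^m e^(−u/β) du = m!·β^(m+1), the integral (without the A² prefactor) comes out to a^3/4.
Hence A² = 1/[a^3/4].
Substituting a = 2.891 gives A² = 0.16554, so A = 0.40687.

A ≈ 0.4069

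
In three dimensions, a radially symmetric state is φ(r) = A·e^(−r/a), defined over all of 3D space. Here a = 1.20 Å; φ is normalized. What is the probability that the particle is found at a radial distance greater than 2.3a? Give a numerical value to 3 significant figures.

P = ∫ |φ|² 4πr² dr over r > 2.3a.
A² is fixed by ∫₀^∞ 4πr²|φ|² dr = 1, i.e. A² = (π·a^3)^(−1).
Substituting u = r/a, A², 4π and the length scale all cancel in the ratio: P = ∫_{2.3}^{∞} u^2·e^(-2·u) du / ∫_{0}^{∞} u^2·e^(-2·u) du.
An antiderivative of u^2·e^(-2·u) is -(2·u^2 + 2·u + 1)·e^(-2·u)/4; evaluating from 2.3 to ∞ gives 809·e^(-23/5)/200, while the full integral is 1/4.
Taking the ratio yields P = 0.1626.

P ≈ 0.163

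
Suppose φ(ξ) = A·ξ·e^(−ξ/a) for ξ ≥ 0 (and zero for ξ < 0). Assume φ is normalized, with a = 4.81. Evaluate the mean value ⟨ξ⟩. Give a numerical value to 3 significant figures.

The expectation value is the |φ|²-weighted average of ξ: ∫ ξ|φ|² dξ.
Evaluating both integrals, ⟨ξ⟩ = 3·a/2.
With a = 4.81, ⟨ξ⟩ = 7.215.

⟨ξ⟩ ≈ 7.22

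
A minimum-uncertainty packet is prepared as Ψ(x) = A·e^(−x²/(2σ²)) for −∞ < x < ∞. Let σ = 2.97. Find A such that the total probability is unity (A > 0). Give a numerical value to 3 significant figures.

A ≈ 0.436

Normalization requires ∫|Ψ|² dx = 1, integrated from −∞ to ∞.
With ∫_{−∞}^{∞} x^(2m) e^(−αx²) dx = (2m−1)!!·√π / (2^m α^(m+1/2)), carrying out the integral gives A² · √(π)·σ.
Hence A² = 1/[√(π)·σ].
Plugging in σ = 2.97 yields A = 0.4358.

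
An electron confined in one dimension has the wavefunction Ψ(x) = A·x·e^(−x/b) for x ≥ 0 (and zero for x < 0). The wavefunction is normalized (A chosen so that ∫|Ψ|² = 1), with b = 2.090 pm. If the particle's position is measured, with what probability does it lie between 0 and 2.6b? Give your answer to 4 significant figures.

P ≈ 0.8912

|Ψ|² is the probability density, so P = ∫_{0}^{2.6b} |Ψ|² dx.
With A² fixed by ∫|Ψ|² = 1, i.e. A² = (b^3/4)^(−1), substitute and integrate.
In terms of u = x/b (A² and the length scale cancel between numerator and denominator), P = [∫_{0}^{2.6} u^2·e^(-2·u) du] / [∫_{0}^{∞} u^2·e^(-2·u) du].
Using ∫ u^2·e^(-2·u) du = -(2·u^2 + 2·u + 1)·e^(-2·u)/4, the numerator is 1/4 - 493·e^(-26/5)/100 and the denominator is 1/4.
This works out to P = 0.89121.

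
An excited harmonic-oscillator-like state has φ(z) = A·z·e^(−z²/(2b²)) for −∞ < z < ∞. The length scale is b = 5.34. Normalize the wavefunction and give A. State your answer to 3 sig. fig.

We need A² ∫|f|² dz = 1, taking the integral from −∞ to ∞.
Using the Gaussian integral ∫_{−∞}^{∞} e^(−αz²) dz = √(π/α), with φ = A·z·e^(−z²/(2b²)), the integral evaluates to A²·[√(π)·b^3/2].
So A² = (√(π)·b^3/2)^(−1).
With b = 5.34: A² = 0.007410 and A = 0.08608.

A ≈ 0.0861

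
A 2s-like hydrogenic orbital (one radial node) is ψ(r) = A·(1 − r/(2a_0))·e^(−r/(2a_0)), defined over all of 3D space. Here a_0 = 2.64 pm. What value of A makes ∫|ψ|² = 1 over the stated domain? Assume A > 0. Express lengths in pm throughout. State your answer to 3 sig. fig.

A ≈ 0.0465 pm^(-3/2)

Normalization requires ∫|ψ|² 4πr² dr = 1, integrated from 0 to ∞.
The angular integral contributes 4π, leaving ∫₀^∞ r²|ψ|² dr.
Using ∫₀^∞ rⁿ e^(−αr) dr = n!/αⁿ⁺¹, ∫|ψ|² 4πr² dr = A²·(8·π·a_0^3).
Substituting a_0 = 2.64 gives A² = 0.002162, so A = 0.04650.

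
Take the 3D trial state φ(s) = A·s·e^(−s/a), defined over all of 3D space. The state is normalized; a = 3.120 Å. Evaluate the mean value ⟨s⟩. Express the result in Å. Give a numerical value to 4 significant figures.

⟨s⟩ ≈ 7.800 Å

The expectation value is the |φ|²-weighted average of s: ∫ s|φ|² 4πs² ds.
Using ∫₀^∞ sⁿ e^(−αs) ds = n!/αⁿ⁺¹, evaluating both integrals, ⟨s⟩ = 5·a/2.
With a = 3.120, ⟨s⟩ = 7.8000.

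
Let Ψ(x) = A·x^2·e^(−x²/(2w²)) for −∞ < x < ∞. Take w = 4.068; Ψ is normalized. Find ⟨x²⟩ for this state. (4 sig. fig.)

⟨x^2⟩ ≈ 41.37

⟨x²⟩ = ∫ x^2 |Ψ|² dx over the full domain.
Evaluating both integrals, ⟨x²⟩ = 5·w^2/2.
Putting w = 4.068 gives 41.372.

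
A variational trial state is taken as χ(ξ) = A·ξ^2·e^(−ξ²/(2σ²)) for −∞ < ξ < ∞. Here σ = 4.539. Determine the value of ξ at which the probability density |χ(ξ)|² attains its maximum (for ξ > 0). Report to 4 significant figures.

ξ ≈ 6.419

The maximum of |χ(ξ)|² occurs where its derivative vanishes.
Solving yields ξ = √(2)·σ.
With σ = 4.539, the value of ξ > 0 at which the probability density is greatest is 6.4191.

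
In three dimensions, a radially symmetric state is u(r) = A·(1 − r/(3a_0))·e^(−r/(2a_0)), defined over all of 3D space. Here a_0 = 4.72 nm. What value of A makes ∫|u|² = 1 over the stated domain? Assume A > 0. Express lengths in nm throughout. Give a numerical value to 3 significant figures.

We need A² ∫|f|² 4πr² dr = 1, taking the integral from 0 to ∞.
The integral (without the A² prefactor) comes out to 8·π·a_0^3/3.
So A² = (8·π·a_0^3/3)^(−1).
Plugging in a_0 = 4.72 yields A = 0.03369.

A ≈ 0.0337 nm^(-3/2)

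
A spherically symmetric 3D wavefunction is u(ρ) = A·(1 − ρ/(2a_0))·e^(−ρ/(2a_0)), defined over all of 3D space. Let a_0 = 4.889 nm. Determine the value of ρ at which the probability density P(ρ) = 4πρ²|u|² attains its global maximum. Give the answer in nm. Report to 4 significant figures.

ρ ≈ 25.60 nm

Set d/dρ [P(ρ) = 4πρ²|u|²] = 0 and solve for ρ > 0.
Solving yields ρ = a_0·(√(5) + 3).
With a_0 = 4.889, the most probable radial distance is 25.599 nm.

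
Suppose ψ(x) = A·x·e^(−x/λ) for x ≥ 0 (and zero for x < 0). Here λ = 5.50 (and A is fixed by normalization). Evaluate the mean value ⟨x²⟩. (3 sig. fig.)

⟨x^2⟩ ≈ 90.8

⟨x²⟩ = ∫ x^2 |ψ|² dx over the full domain.
The ratio of the moment integral to the normalization integral gives ⟨x²⟩ = 3·λ^2.
Putting λ = 5.50 gives 90.75.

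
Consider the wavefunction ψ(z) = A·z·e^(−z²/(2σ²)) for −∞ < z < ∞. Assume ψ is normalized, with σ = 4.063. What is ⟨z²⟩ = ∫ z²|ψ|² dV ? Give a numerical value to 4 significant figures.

The expectation value is the |ψ|²-weighted average of z^2: ∫ z^2|ψ|² dz.
Evaluating both integrals, ⟨z²⟩ = 3·σ^2/2.
With σ = 4.063, ⟨z^2⟩ = 24.762.

⟨z^2⟩ ≈ 24.76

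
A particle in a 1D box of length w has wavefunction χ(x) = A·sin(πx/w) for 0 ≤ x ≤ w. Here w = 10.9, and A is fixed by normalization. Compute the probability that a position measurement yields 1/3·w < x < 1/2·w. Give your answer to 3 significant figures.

P ≈ 0.304

|χ|² is the probability density, so P = ∫_{1/3·w}^{1/2·w} |χ|² dx.
The normalization integral ∫|χ|²dx over the whole domain equals w/2·A², and A² cancels in the ratio.
In terms of u = x/w (A² and the length scale cancel between numerator and denominator), P = [∫_{1/3}^{1/2} sin(π·u)^2 du] / [∫_{0}^{1} sin(π·u)^2 du].
Using ∫ sin(π·u)^2 du = u/2 - sin(2·π·u)/(4·π), the numerator is √(3)/(8·π) + 1/12 and the denominator is 1/2.
This works out to P = (√(3)/4 + π/6)/π.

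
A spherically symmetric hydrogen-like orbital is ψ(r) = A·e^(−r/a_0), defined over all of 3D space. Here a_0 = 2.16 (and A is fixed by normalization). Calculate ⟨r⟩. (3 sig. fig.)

By definition ⟨r⟩ = ∫ r |ψ(r)|² 4πr² dr.
The ratio of the moment integral to the normalization integral gives ⟨r⟩ = 3·a_0/2.
Putting a_0 = 2.16 gives 3.240.

⟨r⟩ ≈ 3.24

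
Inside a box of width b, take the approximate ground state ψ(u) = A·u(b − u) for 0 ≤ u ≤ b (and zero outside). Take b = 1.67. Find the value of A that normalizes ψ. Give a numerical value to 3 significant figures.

The normalization condition is ∫|ψ|² du = 1 from 0 to b.
Expanding the polynomial and integrating term by term, carrying out the integral gives A² · b^5/30.
Plugging in b = 1.67 yields A = 1.520.

A ≈ 1.52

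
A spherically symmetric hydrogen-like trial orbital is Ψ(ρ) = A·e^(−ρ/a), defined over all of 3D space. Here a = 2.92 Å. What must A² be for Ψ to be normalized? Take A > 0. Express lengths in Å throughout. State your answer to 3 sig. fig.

Require ∫ |Ψ|² 4πρ² dρ = 1 over the whole domain.
In 3D with spherical symmetry the volume element is 4πρ² dρ.
Recall ∫₀^∞ ρ^m e^(−ρ/β) dρ = m!·β^(m+1), carrying out the integral gives A² · π·a^3.
So A² = (π·a^3)^(−1).
With a = 2.92: A² = 0.01279 and A = 0.1131.

A^2 ≈ 0.0128 Å^(-3)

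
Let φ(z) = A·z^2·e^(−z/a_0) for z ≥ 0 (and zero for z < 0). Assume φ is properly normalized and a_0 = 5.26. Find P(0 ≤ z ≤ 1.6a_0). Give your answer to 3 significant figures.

P ≈ 0.219

|φ|² is the probability density, so P = ∫_{0}^{1.6a_0} |φ|² dz.
The normalization integral ∫|φ|²dz over the whole domain equals 3·a_0^5/4·A², and A² cancels in the ratio.
Let u = z/a_0; then A² and the length scale cancel, so P = ∫_{0}^{1.6} u^4·e^(-2·u) du ÷ ∫_{0}^{∞} u^4·e^(-2·u) du.
An antiderivative of u^4·e^(-2·u) is -(u^4/2 + u^3 + 3·u^2/2 + 3·u/2 + 3/4)·e^(-2·u); evaluating from 0 to 1.6 gives ≈ 0.16454, while the full integral is 3/4.
Taking the ratio, P = 0.2194.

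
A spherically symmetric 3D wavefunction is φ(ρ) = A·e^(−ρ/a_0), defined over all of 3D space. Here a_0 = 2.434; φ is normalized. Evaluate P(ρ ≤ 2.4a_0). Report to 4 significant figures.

P ≈ 0.8575

Integrate the radial probability density 4πρ²|φ|² over ρ ≤ 2.4a_0.
Normalization gives A² = 1/(π·a_0^3).
In terms of u = ρ/a_0 (A², 4π and the length scale all cancel between numerator and denominator), P = [∫_{0}^{2.4} u^2·e^(-2·u) du] / [∫_{0}^{∞} u^2·e^(-2·u) du].
An antiderivative of u^2·e^(-2·u) is -(2·u^2 + 2·u + 1)·e^(-2·u)/4; evaluating from 0 to 2.4 gives 1/4 - 433·e^(-24/5)/100, while the full integral is 1/4.
The region integral divided by the full integral gives P = 0.85746.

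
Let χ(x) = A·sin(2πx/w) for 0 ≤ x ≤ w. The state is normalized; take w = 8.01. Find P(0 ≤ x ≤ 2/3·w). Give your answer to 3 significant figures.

|χ|² is the probability density, so P = ∫_{0}^{2/3·w} |χ|² dx.
Since A² = 1/(w/2), this is the region integral divided by the full normalization integral.
Substituting u = x/w, A² and the length scale cancel in the ratio: P = ∫_{0}^{2/3} sin(2·π·u)^2 du / ∫_{0}^{1} sin(2·π·u)^2 du.
With ∫ sin(2·π·u)^2 du = u/2 - sin(4·π·u)/(8·π) + C, the region integral is -√(3)/(16·π) + 1/3 and the full one is 1/2.
Taking the ratio, P = -√(3)/(8·π) + 2/3.

P ≈ 0.598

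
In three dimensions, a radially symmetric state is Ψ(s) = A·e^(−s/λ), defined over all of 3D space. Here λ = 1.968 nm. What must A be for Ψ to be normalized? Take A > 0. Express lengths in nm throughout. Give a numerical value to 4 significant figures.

A ≈ 0.2044 nm^(-3/2)

Normalization requires ∫|Ψ|² 4πs² ds = 1, integrated from 0 to ∞.
In 3D with spherical symmetry the volume element is 4πs² ds.
With Ψ = A·e^(−s/λ), the integral evaluates to A²·[π·λ^3].
Substituting λ = 1.968 gives A² = 0.041761, so A = 0.20436.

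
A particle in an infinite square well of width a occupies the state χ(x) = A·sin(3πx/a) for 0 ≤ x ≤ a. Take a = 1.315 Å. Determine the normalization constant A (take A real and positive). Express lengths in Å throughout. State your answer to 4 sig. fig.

A ≈ 1.233 Å^(-1/2)

The normalization condition is ∫|χ|² dx = 1 from 0 to a.
Carrying out the integral gives A² · a/2.
Substituting a = 1.315 gives A² = 1.5209, so A = 1.2333.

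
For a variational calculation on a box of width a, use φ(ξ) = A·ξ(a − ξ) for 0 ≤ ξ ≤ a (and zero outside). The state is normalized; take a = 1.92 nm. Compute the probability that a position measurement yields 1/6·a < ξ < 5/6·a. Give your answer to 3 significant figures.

P = ∫_{1/6·a}^{5/6·a} |φ(ξ)|² dξ.
Since A² = 1/(a^5/30), this is the region integral divided by the full normalization integral.
Substituting u = ξ/a, A² and the length scale cancel in the ratio: P = ∫_{1/6}^{5/6} u^2·(1 - u)^2 du / ∫_{0}^{1} u^2·(1 - u)^2 du.
Using ∫ u^2·(1 - u)^2 du = u^3·(6·u^2 - 15·u + 10)/30, the numerator is 301/9720 and the denominator is 1/30.
This works out to P = 301/324.

P ≈ 0.929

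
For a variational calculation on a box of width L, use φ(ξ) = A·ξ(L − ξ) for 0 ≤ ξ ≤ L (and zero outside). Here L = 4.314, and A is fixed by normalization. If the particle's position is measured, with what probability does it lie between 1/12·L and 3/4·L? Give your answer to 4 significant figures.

P ≈ 0.8914

|φ|² is the probability density, so P = ∫_{1/12·L}^{3/4·L} |φ|² dξ.
The normalization integral ∫|φ|²dξ over the whole domain equals L^5/30·A², and A² cancels in the ratio.
In terms of u = ξ/L (A² and the length scale cancel between numerator and denominator), P = [∫_{1/12}^{3/4} u^2·(1 - u)^2 du] / [∫_{0}^{1} u^2·(1 - u)^2 du].
Using ∫ u^2·(1 - u)^2 du = u^3·(6·u^2 - 15·u + 10)/30, the numerator is ≈ 0.0297132 and the denominator is 1/30.
Evaluating gives P = 4621/5184.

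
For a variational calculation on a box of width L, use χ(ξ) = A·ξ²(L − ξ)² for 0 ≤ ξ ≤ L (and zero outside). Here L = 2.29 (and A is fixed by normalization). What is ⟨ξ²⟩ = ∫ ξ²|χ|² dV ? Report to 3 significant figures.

⟨ξ²⟩ = ∫ ξ^2 |χ|² dξ over the full domain.
Expanding the polynomial and integrating term by term, the ratio of the moment integral to the normalization integral gives ⟨ξ²⟩ = 3·L^2/11.
Putting L = 2.29 gives 1.430.

⟨ξ^2⟩ ≈ 1.43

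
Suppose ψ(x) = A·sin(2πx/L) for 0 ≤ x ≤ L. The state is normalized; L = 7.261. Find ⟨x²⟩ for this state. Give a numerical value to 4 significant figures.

⟨x²⟩ = ∫ x^2 |ψ|² dx over the full domain.
With ∫₀^L sin²(nπx/L) dx = L/2, the ratio of the moment integral to the normalization integral gives ⟨x²⟩ = -L^2/(8·π^2) + L^2/3.
With L = 7.261, ⟨x^2⟩ = 16.906.

⟨x^2⟩ ≈ 16.91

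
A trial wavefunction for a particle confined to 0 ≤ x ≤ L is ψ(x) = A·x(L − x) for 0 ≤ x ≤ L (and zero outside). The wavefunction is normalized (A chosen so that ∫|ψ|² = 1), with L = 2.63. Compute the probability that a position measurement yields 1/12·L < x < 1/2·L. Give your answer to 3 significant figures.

P ≈ 0.495

The probability is P = ∫ |ψ|² dx over [1/12·L, 1/2·L].
With A² fixed by ∫|ψ|² = 1, i.e. A² = (L^5/30)^(−1), substitute and integrate.
Let u = x/L; then A² and the length scale cancel, so P = ∫_{1/12}^{1/2} u^2·(1 - u)^2 du ÷ ∫_{0}^{1} u^2·(1 - u)^2 du.
An antiderivative of u^2·(1 - u)^2 is u^3·(6·u^2 - 15·u + 10)/30; evaluating from 1/12 to 1/2 gives ≈ 0.016497, while the full integral is 1/30.
This works out to P = 0.4949.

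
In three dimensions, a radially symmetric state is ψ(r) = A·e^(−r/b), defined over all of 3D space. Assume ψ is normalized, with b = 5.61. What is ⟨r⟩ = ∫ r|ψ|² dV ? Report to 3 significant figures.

⟨r⟩ ≈ 8.42

⟨r⟩ = ∫ r |ψ|² 4πr² dr over the full domain.
With ∫₀^∞ r^3 e^(−αr) dr = 3!/α^4, since the A² factors cancel between numerator and denominator, ⟨r⟩ = 3·b/2.
Putting b = 5.61 gives 8.415.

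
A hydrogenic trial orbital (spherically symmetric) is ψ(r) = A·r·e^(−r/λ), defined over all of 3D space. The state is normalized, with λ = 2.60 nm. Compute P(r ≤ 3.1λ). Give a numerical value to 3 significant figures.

With dV = 4πr²dr, the probability is ∫|ψ|² dV over r ≤ 3.1λ.
Normalization gives A² = 1/(3·π·λ^5).
Substituting u = r/λ, A², 4π and the length scale all cancel in the ratio: P = ∫_{0}^{3.1} u^4·e^(-2·u) du / ∫_{0}^{∞} u^4·e^(-2·u) du.
Using ∫ u^4·e^(-2·u) du = -(u^4/2 + u^3 + 3·u^2/2 + 3·u/2 + 3/4)·e^(-2·u), the numerator is ≈ 0.55562 and the denominator is 3/4.
This evaluates to P = 0.7408.

P ≈ 0.741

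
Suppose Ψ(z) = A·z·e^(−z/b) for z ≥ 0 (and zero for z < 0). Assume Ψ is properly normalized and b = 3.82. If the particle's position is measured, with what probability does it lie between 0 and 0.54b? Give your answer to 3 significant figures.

The probability is P = ∫ |Ψ|² dz over [0, 0.54b].
The normalization integral ∫|Ψ|²dz over the whole domain equals b^3/4·A², and A² cancels in the ratio.
Let u = z/b; then A² and the length scale cancel, so P = ∫_{0}^{0.54} u^2·e^(-2·u) du ÷ ∫_{0}^{∞} u^2·e^(-2·u) du.
An antiderivative of u^2·e^(-2·u) is -(2·u^2 + 2·u + 1)·e^(-2·u)/4; evaluating from 0 to 0.54 gives 1/4 - 3329·e^(-27/25)/5000, while the full integral is 1/4.
Taking the ratio, P = 0.09559.

P ≈ 0.0956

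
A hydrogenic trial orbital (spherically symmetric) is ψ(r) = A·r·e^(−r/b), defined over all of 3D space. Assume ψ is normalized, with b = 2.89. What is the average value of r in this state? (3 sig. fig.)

⟨r⟩ ≈ 7.23

By definition ⟨r⟩ = ∫ r |ψ(r)|² 4πr² dr.
Since the A² factors cancel between numerator and denominator, ⟨r⟩ = 5·b/2.
Putting b = 2.89 gives 7.225.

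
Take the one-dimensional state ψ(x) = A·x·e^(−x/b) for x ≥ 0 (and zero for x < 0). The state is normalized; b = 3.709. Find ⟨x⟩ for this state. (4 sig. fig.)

⟨x⟩ = ∫ x |ψ|² dx over the full domain.
Evaluating both integrals, ⟨x⟩ = 3·b/2.
With b = 3.709, ⟨x⟩ = 5.5635.

⟨x⟩ ≈ 5.564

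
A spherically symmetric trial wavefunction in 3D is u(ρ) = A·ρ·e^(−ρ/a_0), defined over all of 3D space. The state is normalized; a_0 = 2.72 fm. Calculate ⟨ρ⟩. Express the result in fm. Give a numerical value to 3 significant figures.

By definition ⟨ρ⟩ = ∫ ρ |u(ρ)|² 4πρ² dρ.
Evaluating both integrals, ⟨ρ⟩ = 5·a_0/2.
Putting a_0 = 2.72 gives 6.800.

⟨ρ⟩ ≈ 6.80 fm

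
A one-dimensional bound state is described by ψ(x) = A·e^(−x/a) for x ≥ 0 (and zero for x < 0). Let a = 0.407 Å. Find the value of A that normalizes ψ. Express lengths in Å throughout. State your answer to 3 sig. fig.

Normalization requires ∫|ψ|² dx = 1, integrated from 0 to ∞.
∫|ψ|² dx = A²·(a/2).
Setting this equal to 1 gives A² = 1/(a/2).
Plugging in a = 0.407 yields A = 2.217.

A ≈ 2.22 Å^(-1/2)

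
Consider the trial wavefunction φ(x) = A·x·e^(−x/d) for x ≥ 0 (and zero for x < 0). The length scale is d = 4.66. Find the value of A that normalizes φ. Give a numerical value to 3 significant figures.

We need A² ∫|f|² dx = 1, taking the integral from 0 to ∞.
The integral (without the A² prefactor) comes out to d^3/4.
With d = 4.66: A² = 0.03953 and A = 0.1988.

A ≈ 0.199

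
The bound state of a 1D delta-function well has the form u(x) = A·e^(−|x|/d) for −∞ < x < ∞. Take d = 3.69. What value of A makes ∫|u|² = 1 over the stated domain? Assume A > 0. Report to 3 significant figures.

We need A² ∫|f|² dx = 1, taking the integral from −∞ to ∞.
Using ∫₀^∞ xⁿ e^(−αx) dx = n!/αⁿ⁺¹, the integral (without the A² prefactor) comes out to d.
Hence A² = 1/[d].
Plugging in d = 3.69 yields A = 0.5206.

A ≈ 0.521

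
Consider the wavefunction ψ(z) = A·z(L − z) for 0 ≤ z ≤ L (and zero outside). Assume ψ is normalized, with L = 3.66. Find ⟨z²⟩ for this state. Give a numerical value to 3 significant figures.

⟨z^2⟩ ≈ 3.83

⟨z²⟩ = ∫ z^2 |ψ|² dz over the full domain.
Evaluating both integrals, ⟨z²⟩ = 2·L^2/7.
With L = 3.66, ⟨z^2⟩ = 3.827.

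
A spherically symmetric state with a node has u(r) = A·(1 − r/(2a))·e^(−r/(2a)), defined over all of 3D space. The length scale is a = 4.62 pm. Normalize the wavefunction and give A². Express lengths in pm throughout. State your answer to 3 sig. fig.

A^2 ≈ 0.000403 pm^(-3)

The normalization condition is ∫|u|² 4πr² dr = 1 from 0 to ∞.
(Spherical symmetry: dV = 4πr² dr.)
∫|u|² 4πr² dr = A²·(8·π·a^3).
Plugging in a = 4.62 yields A = 0.02009.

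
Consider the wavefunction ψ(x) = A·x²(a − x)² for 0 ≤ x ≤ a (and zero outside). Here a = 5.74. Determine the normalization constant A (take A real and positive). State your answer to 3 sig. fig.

A ≈ 0.00965

Require ∫ |ψ|² dx = 1 over the whole domain.
Expanding the polynomial and integrating term by term, with ψ = A·x²(a − x)², the integral evaluates to A²·[a^9/630].
So A² = (a^9/630)^(−1).
With a = 5.74: A² = 0.00009314 and A = 0.009651.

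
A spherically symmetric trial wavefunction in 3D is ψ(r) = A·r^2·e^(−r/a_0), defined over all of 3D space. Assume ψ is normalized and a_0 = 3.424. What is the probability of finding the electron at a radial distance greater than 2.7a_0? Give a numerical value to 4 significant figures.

P ≈ 0.7017

Integrate the radial probability density 4πr²|ψ|² over r > 2.7a_0.
A² is fixed by ∫₀^∞ 4πr²|ψ|² dr = 1, i.e. A² = (45·π·a_0^7/2)^(−1).
In terms of u = r/a_0 (A², 4π and the length scale all cancel between numerator and denominator), P = [∫_{2.7}^{∞} u^6·e^(-2·u) du] / [∫_{0}^{∞} u^6·e^(-2·u) du].
Using ∫ u^6·e^(-2·u) du = -(4·u^6 + 12·u^5 + 30·u^4 + 60·u^3 + 90·u^2 + 90·u + 45)·e^(-2·u)/8, the numerator is ≈ 3.94690 and the denominator is 45/8.
This evaluates to P = 0.70167.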